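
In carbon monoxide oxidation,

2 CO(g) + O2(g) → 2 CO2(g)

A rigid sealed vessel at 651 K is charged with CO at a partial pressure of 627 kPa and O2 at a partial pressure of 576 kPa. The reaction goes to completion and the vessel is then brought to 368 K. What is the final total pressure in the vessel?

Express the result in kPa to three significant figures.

At constant V, partial pressures at 651 K are proportional to moles, so apply stoichiometry directly to pressures.
P(O2) required for 627 kPa of CO = (1/2) × 627 = 313.5 kPa; available 576 kPa, so CO is limiting.
P(O2) remaining = 576 − (1/2) × 627 = 262.5 kPa
P(gaseous products) = (2)/2 × 627 = 627.0 kPa
P_total at 651 K = 262.5 + 627.0 = 889.5 kPa
Scaling to 368 K: P = 889.5 × 368/651 = 502.8 kPa

503 kPa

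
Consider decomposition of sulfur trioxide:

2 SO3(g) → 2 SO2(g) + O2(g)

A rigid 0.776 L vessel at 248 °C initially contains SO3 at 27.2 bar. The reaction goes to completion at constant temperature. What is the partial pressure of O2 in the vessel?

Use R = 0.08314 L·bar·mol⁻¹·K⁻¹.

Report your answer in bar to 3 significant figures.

13.6 bar

n(SO3)₀ = PV/RT = (27.2 × 0.776) / (0.08314 × 521.15) = 0.4871 mol
n(O2) = (1/2) × 0.4871 = 0.2435 mol
P(O2) = nRT/V = 0.2435 × 0.08314 × 521.15 / 0.776 = 13.60 bar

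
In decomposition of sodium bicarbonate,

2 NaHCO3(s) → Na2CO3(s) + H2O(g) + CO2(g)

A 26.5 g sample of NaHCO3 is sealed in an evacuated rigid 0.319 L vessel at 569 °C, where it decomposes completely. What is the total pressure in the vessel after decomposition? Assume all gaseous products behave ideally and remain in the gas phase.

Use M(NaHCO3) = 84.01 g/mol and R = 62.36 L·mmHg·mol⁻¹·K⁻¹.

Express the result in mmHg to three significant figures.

n(NaHCO3) = 26.5 / 84.01 = 0.3154 mol
n(gas produced) = (2/2) × 0.3154 = 0.3154 mol
P = nRT/V = 0.3154 × 62.36 × 842.15 / 0.319 = 51920 mmHg

51900 mmHg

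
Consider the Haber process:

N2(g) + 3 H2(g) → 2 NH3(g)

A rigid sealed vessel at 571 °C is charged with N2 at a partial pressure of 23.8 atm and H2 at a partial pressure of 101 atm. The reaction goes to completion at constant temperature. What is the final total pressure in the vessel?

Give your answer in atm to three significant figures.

77.2 atm

At constant V, partial pressures at 571 °C are proportional to moles, so apply stoichiometry directly to pressures.
P(H2) required for 23.8 atm of N2 = (3/1) × 23.8 = 71.40 atm; available 101 atm, so N2 is limiting.
P(H2) remaining = 101 − (3/1) × 23.8 = 29.60 atm
P(gaseous products) = (2)/1 × 23.8 = 47.60 atm
P_total at 571 °C = 29.60 + 47.60 = 77.20 atm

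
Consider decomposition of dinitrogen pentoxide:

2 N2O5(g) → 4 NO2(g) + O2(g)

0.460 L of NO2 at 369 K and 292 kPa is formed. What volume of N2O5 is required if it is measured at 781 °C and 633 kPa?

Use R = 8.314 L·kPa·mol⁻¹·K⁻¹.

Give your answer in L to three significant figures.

0.303 L

n(NO2) = PV/RT = (292 × 0.460) / (8.314 × 369) = 0.04378 mol
n(N2O5) = (2/4) × 0.04378 = 0.02189 mol
V = nRT/P = 0.02189 × 8.314 × 1054.15 / 633 = 0.3031 L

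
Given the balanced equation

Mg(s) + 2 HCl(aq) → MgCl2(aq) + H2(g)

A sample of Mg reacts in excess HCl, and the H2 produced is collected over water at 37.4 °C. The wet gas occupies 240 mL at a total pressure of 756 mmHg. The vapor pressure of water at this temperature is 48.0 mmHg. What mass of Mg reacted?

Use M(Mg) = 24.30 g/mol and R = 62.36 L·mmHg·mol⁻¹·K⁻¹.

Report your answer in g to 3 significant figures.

P(H2) = 756 − 48.0 = 708.0 mmHg
n(H2) = PV/RT = (708.0 × 0.2400) / (62.36 × 310.55) = 0.008774 mol
n(Mg) = (1/1) × 0.008774 = 0.008774 mol
m(Mg) = 0.008774 × 24.30 = 0.2132 g

0.213 g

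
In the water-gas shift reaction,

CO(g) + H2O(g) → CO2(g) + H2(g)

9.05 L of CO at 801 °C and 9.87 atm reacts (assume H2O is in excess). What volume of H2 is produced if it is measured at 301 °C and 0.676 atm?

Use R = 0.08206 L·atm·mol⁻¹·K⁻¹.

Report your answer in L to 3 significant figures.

n(CO) = PV/RT = (9.87 × 9.05) / (0.08206 × 1074.15) = 1.013 mol
n(H2) = (1/1) × 1.013 = 1.013 mol
V = nRT/P = 1.013 × 0.08206 × 574.15 / 0.676 = 70.60 L

70.6 L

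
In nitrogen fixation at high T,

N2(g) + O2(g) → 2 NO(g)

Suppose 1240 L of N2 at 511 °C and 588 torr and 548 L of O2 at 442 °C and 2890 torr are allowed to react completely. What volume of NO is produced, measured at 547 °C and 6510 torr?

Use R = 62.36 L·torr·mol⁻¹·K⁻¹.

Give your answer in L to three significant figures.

234 L

n(N2) = PV/RT = (588 × 1240) / (62.36 × 784.15) = 14.91 mol
n(O2) = PV/RT = (2890 × 548) / (62.36 × 715.15) = 35.51 mol
For 14.91 mol N2, stoichiometry requires (1/1) × 14.91 = 14.91 mol O2; 35.51 mol is available, so N2 is limiting.
n(NO) = (2/1) × 14.91 = 29.82 mol
V(NO) = nRT/P = 29.82 × 62.36 × 820.15 / 6510 = 234.3 L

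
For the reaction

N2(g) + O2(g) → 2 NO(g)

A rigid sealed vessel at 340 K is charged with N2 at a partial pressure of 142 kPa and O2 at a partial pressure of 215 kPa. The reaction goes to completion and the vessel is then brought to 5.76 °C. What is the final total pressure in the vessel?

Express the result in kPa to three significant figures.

With V and T fixed, P_i ∝ n_i, so the mole ratios apply directly to partial pressures at 340 K.
P(O2) required for 142 kPa of N2 = (1/1) × 142 = 142.0 kPa; available 215 kPa, so N2 is limiting.
P(O2) remaining = 215 − (1/1) × 142 = 73.00 kPa
P(gaseous products) = (2)/1 × 142 = 284.0 kPa
P_total at 340 K = 73.00 + 284.0 = 357.0 kPa
Scaling to 5.76 °C: P = 357.0 × 278.91/340 = 292.9 kPa

293 kPa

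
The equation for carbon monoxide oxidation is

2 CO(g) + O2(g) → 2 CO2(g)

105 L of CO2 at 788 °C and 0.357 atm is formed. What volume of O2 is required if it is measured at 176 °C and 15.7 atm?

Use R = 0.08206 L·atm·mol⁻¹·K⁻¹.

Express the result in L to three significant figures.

n(CO2) = PV/RT = (0.357 × 105) / (0.08206 × 1061.15) = 0.4305 mol
n(O2) = (1/2) × 0.4305 = 0.2152 mol
V = nRT/P = 0.2152 × 0.08206 × 449.15 / 15.7 = 0.5052 L

0.505 L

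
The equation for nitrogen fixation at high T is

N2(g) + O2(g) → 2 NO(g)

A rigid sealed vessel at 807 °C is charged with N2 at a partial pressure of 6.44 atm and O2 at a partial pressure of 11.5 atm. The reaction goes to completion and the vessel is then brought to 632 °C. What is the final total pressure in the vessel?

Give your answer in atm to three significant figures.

15.0 atm

Because the vessel is rigid and T is held at 807 °C, work the stoichiometry in partial pressures (P_i = n_iRT/V).
P(O2) required for 6.44 atm of N2 = (1/1) × 6.44 = 6.440 atm; available 11.5 atm, so N2 is limiting.
P(O2) remaining = 11.5 − (1/1) × 6.44 = 5.060 atm
P(gaseous products) = (2)/1 × 6.44 = 12.88 atm
P_total at 807 °C = 5.060 + 12.88 = 17.94 atm
Scaling to 632 °C: P = 17.94 × 905.15/1080.15 = 15.03 atm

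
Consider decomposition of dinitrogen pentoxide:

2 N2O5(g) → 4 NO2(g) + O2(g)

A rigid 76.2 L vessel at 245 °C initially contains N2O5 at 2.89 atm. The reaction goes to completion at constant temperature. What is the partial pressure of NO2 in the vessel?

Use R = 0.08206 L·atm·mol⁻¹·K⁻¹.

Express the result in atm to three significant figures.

5.78 atm

n(N2O5)₀ = PV/RT = (2.89 × 76.2) / (0.08206 × 518.15) = 5.179 mol
n(NO2) = (4/2) × 5.179 = 10.36 mol
P(NO2) = nRT/V = 10.36 × 0.08206 × 518.15 / 76.2 = 5.781 atm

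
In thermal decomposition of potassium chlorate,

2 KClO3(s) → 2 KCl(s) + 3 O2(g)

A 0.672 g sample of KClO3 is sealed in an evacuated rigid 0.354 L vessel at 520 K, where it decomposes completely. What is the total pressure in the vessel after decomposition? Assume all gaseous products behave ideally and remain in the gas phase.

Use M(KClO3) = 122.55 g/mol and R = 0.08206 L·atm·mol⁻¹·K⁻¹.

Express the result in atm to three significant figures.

n(KClO3) = 0.672 / 122.55 = 0.005483 mol
n(gas produced) = (3/2) × 0.005483 = 0.008224 mol
P = nRT/V = 0.008224 × 0.08206 × 520 / 0.354 = 0.9913 atm

0.991 atm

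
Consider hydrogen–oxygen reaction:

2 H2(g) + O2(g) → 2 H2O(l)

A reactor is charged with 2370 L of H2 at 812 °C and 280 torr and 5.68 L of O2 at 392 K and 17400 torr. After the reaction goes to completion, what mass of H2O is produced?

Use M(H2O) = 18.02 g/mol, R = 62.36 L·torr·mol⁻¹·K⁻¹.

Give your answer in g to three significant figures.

n(H2) = PV/RT = (280 × 2370) / (62.36 × 1085.15) = 9.806 mol
n(O2) = PV/RT = (17400 × 5.68) / (62.36 × 392) = 4.043 mol
For 9.806 mol H2, stoichiometry requires (1/2) × 9.806 = 4.903 mol O2; 4.043 mol is available, so O2 is limiting.
n(H2O) = (2/1) × 4.043 = 8.086 mol
m(H2O) = 8.086 × 18.02 = 145.7 g

146 g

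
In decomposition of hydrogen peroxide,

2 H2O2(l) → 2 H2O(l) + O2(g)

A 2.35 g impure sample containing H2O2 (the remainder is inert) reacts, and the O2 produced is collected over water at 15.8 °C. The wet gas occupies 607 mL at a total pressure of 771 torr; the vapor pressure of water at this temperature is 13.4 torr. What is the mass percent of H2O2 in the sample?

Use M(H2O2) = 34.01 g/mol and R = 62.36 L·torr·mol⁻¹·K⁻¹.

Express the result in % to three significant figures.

P(O2) = 771 − 13.4 = 757.6 torr
n(O2) = PV/RT = (757.6 × 0.6070) / (62.36 × 288.95) = 0.02552 mol
n(H2O2) = (2/1) × 0.02552 = 0.05104 mol
m(H2O2) = 0.05104 × 34.01 = 1.736 g
%H2O2 = 1.736 / 2.35 × 100 = 73.87%

73.9 %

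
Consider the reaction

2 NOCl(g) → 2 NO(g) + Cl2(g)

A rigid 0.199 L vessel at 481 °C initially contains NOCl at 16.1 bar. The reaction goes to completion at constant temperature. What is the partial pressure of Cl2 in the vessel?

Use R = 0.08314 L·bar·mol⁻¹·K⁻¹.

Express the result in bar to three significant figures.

n(NOCl)₀ = PV/RT = (16.1 × 0.199) / (0.08314 × 754.15) = 0.05110 mol
n(Cl2) = (1/2) × 0.05110 = 0.02555 mol
P(Cl2) = nRT/V = 0.02555 × 0.08314 × 754.15 / 0.199 = 8.050 bar

8.05 bar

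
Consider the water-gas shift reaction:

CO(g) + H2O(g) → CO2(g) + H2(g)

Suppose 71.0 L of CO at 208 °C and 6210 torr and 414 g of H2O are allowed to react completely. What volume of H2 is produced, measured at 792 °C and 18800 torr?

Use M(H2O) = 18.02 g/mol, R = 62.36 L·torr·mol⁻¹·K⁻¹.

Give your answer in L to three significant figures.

51.9 L

n(CO) = PV/RT = (6210 × 71.0) / (62.36 × 481.15) = 14.69 mol
n(H2O) = 414 / 18.02 = 22.97 mol
For 14.69 mol CO, stoichiometry requires (1/1) × 14.69 = 14.69 mol H2O; 22.97 mol is available, so CO is limiting.
n(H2) = (1/1) × 14.69 = 14.69 mol
V(H2) = nRT/P = 14.69 × 62.36 × 1065.15 / 18800 = 51.90 L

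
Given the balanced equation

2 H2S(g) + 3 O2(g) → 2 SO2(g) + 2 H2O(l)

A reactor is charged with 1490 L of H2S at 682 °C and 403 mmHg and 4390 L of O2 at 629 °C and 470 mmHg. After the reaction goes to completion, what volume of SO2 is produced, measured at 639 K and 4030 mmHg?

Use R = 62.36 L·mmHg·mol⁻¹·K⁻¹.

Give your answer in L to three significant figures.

99.7 L

n(H2S) = PV/RT = (403 × 1490) / (62.36 × 955.15) = 10.08 mol
n(O2) = PV/RT = (470 × 4390) / (62.36 × 902.15) = 36.68 mol
For 10.08 mol H2S, stoichiometry requires (3/2) × 10.08 = 15.12 mol O2; 36.68 mol is available, so H2S is limiting.
n(SO2) = (2/2) × 10.08 = 10.08 mol
V(SO2) = nRT/P = 10.08 × 62.36 × 639 / 4030 = 99.67 L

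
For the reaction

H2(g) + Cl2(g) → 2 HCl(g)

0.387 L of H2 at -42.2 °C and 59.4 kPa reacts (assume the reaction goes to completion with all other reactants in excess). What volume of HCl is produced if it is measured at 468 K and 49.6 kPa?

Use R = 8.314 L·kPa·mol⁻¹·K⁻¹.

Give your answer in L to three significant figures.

1.88 L

n(H2) = PV/RT = (59.4 × 0.387) / (8.314 × 230.95) = 0.01197 mol
n(HCl) = (2/1) × 0.01197 = 0.02394 mol
V = nRT/P = 0.02394 × 8.314 × 468 / 49.6 = 1.878 L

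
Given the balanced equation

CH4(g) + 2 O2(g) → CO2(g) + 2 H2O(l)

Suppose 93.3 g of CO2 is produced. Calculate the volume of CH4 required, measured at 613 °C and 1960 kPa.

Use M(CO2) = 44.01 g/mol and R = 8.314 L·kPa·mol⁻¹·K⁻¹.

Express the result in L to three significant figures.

7.97 L

n(CO2) = 93.30 / 44.01 = 2.120 mol
n(CH4) = (1/1) × 2.120 = 2.120 mol
V = nRT/P = 2.120 × 8.314 × 886.15 / 1960 = 7.969 L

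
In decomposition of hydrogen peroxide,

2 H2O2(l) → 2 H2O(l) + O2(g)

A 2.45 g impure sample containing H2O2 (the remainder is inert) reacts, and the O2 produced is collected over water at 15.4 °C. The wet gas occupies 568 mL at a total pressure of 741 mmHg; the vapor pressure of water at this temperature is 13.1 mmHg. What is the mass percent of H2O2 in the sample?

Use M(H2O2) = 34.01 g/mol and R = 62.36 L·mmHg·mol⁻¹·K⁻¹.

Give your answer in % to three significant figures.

63.8 %

P(O2) = 741 − 13.1 = 727.9 mmHg
n(O2) = PV/RT = (727.9 × 0.5680) / (62.36 × 288.55) = 0.02298 mol
n(H2O2) = (2/1) × 0.02298 = 0.04596 mol
m(H2O2) = 0.04596 × 34.01 = 1.563 g
%H2O2 = 1.563 / 2.45 × 100 = 63.80%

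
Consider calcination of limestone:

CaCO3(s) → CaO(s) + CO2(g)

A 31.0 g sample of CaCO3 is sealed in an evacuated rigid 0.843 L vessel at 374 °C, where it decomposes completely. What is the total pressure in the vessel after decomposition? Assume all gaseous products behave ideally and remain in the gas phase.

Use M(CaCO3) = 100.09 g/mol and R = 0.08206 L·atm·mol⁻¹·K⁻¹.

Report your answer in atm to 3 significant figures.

n(CaCO3) = 31.0 / 100.09 = 0.3097 mol
n(gas produced) = (1/1) × 0.3097 = 0.3097 mol
P = nRT/V = 0.3097 × 0.08206 × 647.15 / 0.843 = 19.51 atm

19.5 atm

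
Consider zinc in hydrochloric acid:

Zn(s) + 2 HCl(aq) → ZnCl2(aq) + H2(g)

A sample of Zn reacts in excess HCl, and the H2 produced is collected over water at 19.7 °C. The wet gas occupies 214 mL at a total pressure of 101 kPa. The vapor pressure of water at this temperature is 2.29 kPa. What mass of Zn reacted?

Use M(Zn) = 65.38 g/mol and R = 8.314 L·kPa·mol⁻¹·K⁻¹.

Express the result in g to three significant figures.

0.567 g

P(H2) = 101 − 2.29 = 98.71 kPa
n(H2) = PV/RT = (98.71 × 0.2140) / (8.314 × 292.85) = 0.008676 mol
n(Zn) = (1/1) × 0.008676 = 0.008676 mol
m(Zn) = 0.008676 × 65.38 = 0.5672 g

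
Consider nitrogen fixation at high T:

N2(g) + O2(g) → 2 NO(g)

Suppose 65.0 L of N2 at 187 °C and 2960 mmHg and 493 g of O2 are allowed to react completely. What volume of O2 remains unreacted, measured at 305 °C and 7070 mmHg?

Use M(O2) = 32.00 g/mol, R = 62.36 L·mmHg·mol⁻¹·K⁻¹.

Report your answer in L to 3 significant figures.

44.4 L

n(N2) = PV/RT = (2960 × 65.0) / (62.36 × 460.15) = 6.705 mol
n(O2) = 493 / 32.00 = 15.41 mol
For 6.705 mol N2, stoichiometry requires (1/1) × 6.705 = 6.705 mol O2; 15.41 mol is available, so N2 is limiting.
n(O2) consumed = (1/1) × 6.705 = 6.705 mol; remaining = 15.41 − 6.705 = 8.705 mol
V(O2) = nRT/P = 8.705 × 62.36 × 578.15 / 7070 = 44.39 L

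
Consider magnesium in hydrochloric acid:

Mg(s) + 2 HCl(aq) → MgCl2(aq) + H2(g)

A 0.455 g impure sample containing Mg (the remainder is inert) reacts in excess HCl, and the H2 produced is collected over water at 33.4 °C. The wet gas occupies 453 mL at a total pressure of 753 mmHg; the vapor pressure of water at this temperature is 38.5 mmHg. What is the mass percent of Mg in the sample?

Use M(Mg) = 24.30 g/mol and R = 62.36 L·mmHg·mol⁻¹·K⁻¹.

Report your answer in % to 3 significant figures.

P(H2) = 753 − 38.5 = 714.5 mmHg
n(H2) = PV/RT = (714.5 × 0.4530) / (62.36 × 306.55) = 0.01693 mol
n(Mg) = (1/1) × 0.01693 = 0.01693 mol
m(Mg) = 0.01693 × 24.30 = 0.4114 g
%Mg = 0.4114 / 0.455 × 100 = 90.42%

90.4 %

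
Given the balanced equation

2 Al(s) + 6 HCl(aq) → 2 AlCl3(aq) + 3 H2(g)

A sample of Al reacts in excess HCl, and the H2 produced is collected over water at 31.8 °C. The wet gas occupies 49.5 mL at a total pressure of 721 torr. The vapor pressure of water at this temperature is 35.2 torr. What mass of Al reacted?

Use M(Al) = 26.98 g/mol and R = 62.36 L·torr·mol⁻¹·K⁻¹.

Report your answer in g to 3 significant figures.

P(H2) = 721 − 35.2 = 685.8 torr
n(H2) = PV/RT = (685.8 × 0.04950) / (62.36 × 304.95) = 0.001785 mol
n(Al) = (2/3) × 0.001785 = 0.001190 mol
m(Al) = 0.001190 × 26.98 = 0.03211 g

0.0321 g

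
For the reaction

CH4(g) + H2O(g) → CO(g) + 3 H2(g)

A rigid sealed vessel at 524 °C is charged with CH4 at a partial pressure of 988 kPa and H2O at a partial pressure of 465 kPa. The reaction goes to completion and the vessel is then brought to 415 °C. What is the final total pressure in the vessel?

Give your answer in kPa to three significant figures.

2060 kPa

At constant V, partial pressures at 524 °C are proportional to moles, so apply stoichiometry directly to pressures.
P(H2O) required for 988 kPa of CH4 = (1/1) × 988 = 988.0 kPa; available 465 kPa, so H2O is limiting.
P(CH4) remaining = 988 − (1/1) × 465 = 523.0 kPa
P(gaseous products) = (1+3)/1 × 465 = 1860 kPa
P_total at 524 °C = 523.0 + 1860 = 2383 kPa
Scaling to 415 °C: P = 2383 × 688.15/797.15 = 2057 kPa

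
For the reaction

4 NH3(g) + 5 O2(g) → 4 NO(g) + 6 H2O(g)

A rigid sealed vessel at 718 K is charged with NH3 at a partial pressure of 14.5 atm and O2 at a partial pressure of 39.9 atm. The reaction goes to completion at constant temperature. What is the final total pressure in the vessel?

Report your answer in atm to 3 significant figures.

With V and T fixed, P_i ∝ n_i, so the mole ratios apply directly to partial pressures at 718 K.
P(O2) required for 14.5 atm of NH3 = (5/4) × 14.5 = 18.12 atm; available 39.9 atm, so NH3 is limiting.
P(O2) remaining = 39.9 − (5/4) × 14.5 = 21.77 atm
P(gaseous products) = (4+6)/4 × 14.5 = 36.25 atm
P_total at 718 K = 21.77 + 36.25 = 58.02 atm

58.0 atm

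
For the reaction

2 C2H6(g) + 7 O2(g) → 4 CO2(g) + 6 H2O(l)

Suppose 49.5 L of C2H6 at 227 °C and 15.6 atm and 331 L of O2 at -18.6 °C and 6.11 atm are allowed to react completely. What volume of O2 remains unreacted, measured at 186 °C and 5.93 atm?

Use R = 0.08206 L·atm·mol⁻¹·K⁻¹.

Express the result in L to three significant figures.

n(C2H6) = PV/RT = (15.6 × 49.5) / (0.08206 × 500.15) = 18.81 mol
n(O2) = PV/RT = (6.11 × 331) / (0.08206 × 254.55) = 96.82 mol
For 18.81 mol C2H6, stoichiometry requires (7/2) × 18.81 = 65.83 mol O2; 96.82 mol is available, so C2H6 is limiting.
n(O2) consumed = (7/2) × 18.81 = 65.83 mol; remaining = 96.82 − 65.83 = 30.99 mol
V(O2) = nRT/P = 30.99 × 0.08206 × 459.15 / 5.93 = 196.9 L

197 L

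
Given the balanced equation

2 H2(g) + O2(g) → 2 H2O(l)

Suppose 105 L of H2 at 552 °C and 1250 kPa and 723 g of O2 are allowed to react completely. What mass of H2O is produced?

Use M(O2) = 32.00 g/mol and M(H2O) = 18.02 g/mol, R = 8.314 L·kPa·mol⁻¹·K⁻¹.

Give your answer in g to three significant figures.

n(H2) = PV/RT = (1250 × 105) / (8.314 × 825.15) = 19.13 mol
n(O2) = 723 / 32.00 = 22.59 mol
For 19.13 mol H2, stoichiometry requires (1/2) × 19.13 = 9.565 mol O2; 22.59 mol is available, so H2 is limiting.
n(H2O) = (2/2) × 19.13 = 19.13 mol
m(H2O) = 19.13 × 18.02 = 344.7 g

345 g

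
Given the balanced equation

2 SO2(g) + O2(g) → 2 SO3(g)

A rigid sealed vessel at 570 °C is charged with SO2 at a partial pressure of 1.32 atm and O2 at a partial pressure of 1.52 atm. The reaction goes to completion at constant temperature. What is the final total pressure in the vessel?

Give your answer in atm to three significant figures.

2.18 atm

With V and T fixed, P_i ∝ n_i, so the mole ratios apply directly to partial pressures at 570 °C.
P(O2) required for 1.32 atm of SO2 = (1/2) × 1.32 = 0.6600 atm; available 1.52 atm, so SO2 is limiting.
P(O2) remaining = 1.52 − (1/2) × 1.32 = 0.8600 atm
P(gaseous products) = (2)/2 × 1.32 = 1.320 atm
P_total at 570 °C = 0.8600 + 1.320 = 2.180 atm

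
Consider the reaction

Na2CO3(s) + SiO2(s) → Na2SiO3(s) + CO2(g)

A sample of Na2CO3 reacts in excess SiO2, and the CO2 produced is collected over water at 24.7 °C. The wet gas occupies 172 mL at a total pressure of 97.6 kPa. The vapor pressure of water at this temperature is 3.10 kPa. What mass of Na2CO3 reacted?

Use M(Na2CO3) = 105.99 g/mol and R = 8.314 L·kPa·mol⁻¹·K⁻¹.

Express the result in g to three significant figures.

P(CO2) = 97.6 − 3.10 = 94.50 kPa
n(CO2) = PV/RT = (94.50 × 0.1720) / (8.314 × 297.85) = 0.006564 mol
n(Na2CO3) = (1/1) × 0.006564 = 0.006564 mol
m(Na2CO3) = 0.006564 × 105.99 = 0.6957 g

0.696 g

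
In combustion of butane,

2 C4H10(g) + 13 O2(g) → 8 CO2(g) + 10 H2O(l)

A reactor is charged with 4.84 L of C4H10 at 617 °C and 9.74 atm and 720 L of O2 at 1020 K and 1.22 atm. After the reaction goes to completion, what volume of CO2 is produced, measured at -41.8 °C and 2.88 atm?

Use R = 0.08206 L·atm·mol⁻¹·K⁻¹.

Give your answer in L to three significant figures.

n(C4H10) = PV/RT = (9.74 × 4.84) / (0.08206 × 890.15) = 0.6454 mol
n(O2) = PV/RT = (1.22 × 720) / (0.08206 × 1020) = 10.49 mol
For 0.6454 mol C4H10, stoichiometry requires (13/2) × 0.6454 = 4.195 mol O2; 10.49 mol is available, so C4H10 is limiting.
n(CO2) = (8/2) × 0.6454 = 2.582 mol
V(CO2) = nRT/P = 2.582 × 0.08206 × 231.35 / 2.88 = 17.02 L

17.0 L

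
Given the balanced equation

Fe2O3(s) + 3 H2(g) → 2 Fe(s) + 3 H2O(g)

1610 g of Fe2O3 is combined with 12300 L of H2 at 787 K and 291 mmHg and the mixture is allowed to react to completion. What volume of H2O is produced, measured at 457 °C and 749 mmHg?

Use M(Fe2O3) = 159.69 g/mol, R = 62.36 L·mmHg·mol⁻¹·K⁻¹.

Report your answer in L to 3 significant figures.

n(Fe2O3) = 1610 / 159.69 = 10.08 mol
n(H2) = PV/RT = (291 × 12300) / (62.36 × 787) = 72.93 mol
For 10.08 mol Fe2O3, stoichiometry requires (3/1) × 10.08 = 30.24 mol H2; 72.93 mol is available, so Fe2O3 is limiting.
n(H2O) = (3/1) × 10.08 = 30.24 mol
V(H2O) = nRT/P = 30.24 × 62.36 × 730.15 / 749 = 1838 L

1840 L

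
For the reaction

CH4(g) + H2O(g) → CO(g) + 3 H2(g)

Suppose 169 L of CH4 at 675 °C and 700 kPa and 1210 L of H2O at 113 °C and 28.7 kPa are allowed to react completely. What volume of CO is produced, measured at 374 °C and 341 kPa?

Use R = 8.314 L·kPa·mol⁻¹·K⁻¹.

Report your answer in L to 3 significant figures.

171 L

n(CH4) = PV/RT = (700 × 169) / (8.314 × 948.15) = 15.01 mol
n(H2O) = PV/RT = (28.7 × 1210) / (8.314 × 386.15) = 10.82 mol
For 15.01 mol CH4, stoichiometry requires (1/1) × 15.01 = 15.01 mol H2O; 10.82 mol is available, so H2O is limiting.
n(CO) = (1/1) × 10.82 = 10.82 mol
V(CO) = nRT/P = 10.82 × 8.314 × 647.15 / 341 = 170.7 L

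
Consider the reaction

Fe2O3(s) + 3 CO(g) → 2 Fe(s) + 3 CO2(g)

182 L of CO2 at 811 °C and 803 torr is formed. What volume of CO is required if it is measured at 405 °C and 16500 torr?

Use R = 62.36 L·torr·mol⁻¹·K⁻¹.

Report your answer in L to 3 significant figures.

n(CO2) = PV/RT = (803 × 182) / (62.36 × 1084.15) = 2.162 mol
n(CO) = (3/3) × 2.162 = 2.162 mol
V = nRT/P = 2.162 × 62.36 × 678.15 / 16500 = 5.541 L

5.54 L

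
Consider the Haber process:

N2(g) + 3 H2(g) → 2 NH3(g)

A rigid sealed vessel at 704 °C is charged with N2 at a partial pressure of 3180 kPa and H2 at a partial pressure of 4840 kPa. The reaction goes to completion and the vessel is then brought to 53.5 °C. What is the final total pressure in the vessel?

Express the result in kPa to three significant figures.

1600 kPa

Because the vessel is rigid and T is held at 704 °C, work the stoichiometry in partial pressures (P_i = n_iRT/V).
P(H2) required for 3180 kPa of N2 = (3/1) × 3180 = 9540 kPa; available 4840 kPa, so H2 is limiting.
P(N2) remaining = 3180 − (1/3) × 4840 = 1567 kPa
P(gaseous products) = (2)/3 × 4840 = 3227 kPa
P_total at 704 °C = 1567 + 3227 = 4794 kPa
Scaling to 53.5 °C: P = 4794 × 326.65/977.15 = 1603 kPa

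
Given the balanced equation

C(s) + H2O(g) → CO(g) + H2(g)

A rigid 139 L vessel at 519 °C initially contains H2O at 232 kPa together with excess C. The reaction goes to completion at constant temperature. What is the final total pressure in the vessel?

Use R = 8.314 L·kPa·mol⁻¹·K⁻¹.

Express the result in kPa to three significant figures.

At constant T and V, P ∝ n(gas): 1 mol gas → 2 mol gas.
P_final = (2/1) × 232 = 464.0 kPa

464 kPa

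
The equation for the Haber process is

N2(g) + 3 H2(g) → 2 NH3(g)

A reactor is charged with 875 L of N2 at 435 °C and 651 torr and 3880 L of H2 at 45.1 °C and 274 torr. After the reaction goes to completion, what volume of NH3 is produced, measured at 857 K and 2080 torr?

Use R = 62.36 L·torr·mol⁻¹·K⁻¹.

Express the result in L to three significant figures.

n(N2) = PV/RT = (651 × 875) / (62.36 × 708.15) = 12.90 mol
n(H2) = PV/RT = (274 × 3880) / (62.36 × 318.25) = 53.57 mol
For 12.90 mol N2, stoichiometry requires (3/1) × 12.90 = 38.70 mol H2; 53.57 mol is available, so N2 is limiting.
n(NH3) = (2/1) × 12.90 = 25.80 mol
V(NH3) = nRT/P = 25.80 × 62.36 × 857 / 2080 = 662.9 L

663 L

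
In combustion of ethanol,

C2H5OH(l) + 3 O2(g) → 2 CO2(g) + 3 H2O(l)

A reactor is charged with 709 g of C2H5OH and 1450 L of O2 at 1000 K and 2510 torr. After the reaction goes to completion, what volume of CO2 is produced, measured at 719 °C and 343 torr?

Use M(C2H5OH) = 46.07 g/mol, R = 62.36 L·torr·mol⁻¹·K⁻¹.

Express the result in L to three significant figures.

5550 L

n(C2H5OH) = 709 / 46.07 = 15.39 mol
n(O2) = PV/RT = (2510 × 1450) / (62.36 × 1000) = 58.36 mol
For 15.39 mol C2H5OH, stoichiometry requires (3/1) × 15.39 = 46.17 mol O2; 58.36 mol is available, so C2H5OH is limiting.
n(CO2) = (2/1) × 15.39 = 30.78 mol
V(CO2) = nRT/P = 30.78 × 62.36 × 992.15 / 343 = 5552 L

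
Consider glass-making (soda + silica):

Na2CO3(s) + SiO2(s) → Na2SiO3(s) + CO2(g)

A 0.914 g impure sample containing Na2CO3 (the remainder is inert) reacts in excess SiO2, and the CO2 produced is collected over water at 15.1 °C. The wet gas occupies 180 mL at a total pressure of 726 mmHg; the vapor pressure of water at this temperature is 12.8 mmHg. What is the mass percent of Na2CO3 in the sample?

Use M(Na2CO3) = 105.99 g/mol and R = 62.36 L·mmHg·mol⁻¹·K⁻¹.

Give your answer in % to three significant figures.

82.8 %

P(CO2) = 726 − 12.8 = 713.2 mmHg
n(CO2) = PV/RT = (713.2 × 0.1800) / (62.36 × 288.25) = 0.007142 mol
n(Na2CO3) = (1/1) × 0.007142 = 0.007142 mol
m(Na2CO3) = 0.007142 × 105.99 = 0.7570 g
%Na2CO3 = 0.7570 / 0.914 × 100 = 82.82%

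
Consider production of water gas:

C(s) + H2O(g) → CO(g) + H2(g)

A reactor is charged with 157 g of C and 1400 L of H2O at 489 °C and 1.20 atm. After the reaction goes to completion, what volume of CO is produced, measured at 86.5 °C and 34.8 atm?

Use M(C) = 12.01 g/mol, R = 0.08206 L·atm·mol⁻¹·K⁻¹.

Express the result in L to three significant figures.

11.1 L

n(C) = 157 / 12.01 = 13.07 mol
n(H2O) = PV/RT = (1.20 × 1400) / (0.08206 × 762.15) = 26.86 mol
For 13.07 mol C, stoichiometry requires (1/1) × 13.07 = 13.07 mol H2O; 26.86 mol is available, so C is limiting.
n(CO) = (1/1) × 13.07 = 13.07 mol
V(CO) = nRT/P = 13.07 × 0.08206 × 359.65 / 34.8 = 11.08 L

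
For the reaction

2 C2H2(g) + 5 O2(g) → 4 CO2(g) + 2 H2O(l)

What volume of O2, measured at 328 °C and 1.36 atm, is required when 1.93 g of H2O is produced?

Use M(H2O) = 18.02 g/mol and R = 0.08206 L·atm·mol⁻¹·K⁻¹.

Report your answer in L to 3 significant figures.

9.71 L

n(H2O) = 1.930 / 18.02 = 0.1071 mol
n(O2) = (5/2) × 0.1071 = 0.2677 mol
V = nRT/P = 0.2677 × 0.08206 × 601.15 / 1.36 = 9.710 L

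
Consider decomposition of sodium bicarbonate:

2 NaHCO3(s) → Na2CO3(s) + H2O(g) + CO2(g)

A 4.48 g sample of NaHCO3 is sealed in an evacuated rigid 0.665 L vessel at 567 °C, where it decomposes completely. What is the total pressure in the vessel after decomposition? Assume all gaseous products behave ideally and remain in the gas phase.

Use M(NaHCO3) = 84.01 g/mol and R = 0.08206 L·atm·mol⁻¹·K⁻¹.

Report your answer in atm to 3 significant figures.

n(NaHCO3) = 4.48 / 84.01 = 0.05333 mol
n(gas produced) = (2/2) × 0.05333 = 0.05333 mol
P = nRT/V = 0.05333 × 0.08206 × 840.15 / 0.665 = 5.529 atm

5.53 atm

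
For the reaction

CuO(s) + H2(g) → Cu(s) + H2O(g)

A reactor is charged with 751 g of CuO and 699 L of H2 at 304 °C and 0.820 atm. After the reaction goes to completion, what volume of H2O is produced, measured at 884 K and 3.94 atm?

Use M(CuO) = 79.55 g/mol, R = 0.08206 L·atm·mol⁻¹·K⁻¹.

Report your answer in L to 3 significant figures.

n(CuO) = 751 / 79.55 = 9.441 mol
n(H2) = PV/RT = (0.820 × 699) / (0.08206 × 577.15) = 12.10 mol
For 9.441 mol CuO, stoichiometry requires (1/1) × 9.441 = 9.441 mol H2; 12.10 mol is available, so CuO is limiting.
n(H2O) = (1/1) × 9.441 = 9.441 mol
V(H2O) = nRT/P = 9.441 × 0.08206 × 884 / 3.94 = 173.8 L

174 L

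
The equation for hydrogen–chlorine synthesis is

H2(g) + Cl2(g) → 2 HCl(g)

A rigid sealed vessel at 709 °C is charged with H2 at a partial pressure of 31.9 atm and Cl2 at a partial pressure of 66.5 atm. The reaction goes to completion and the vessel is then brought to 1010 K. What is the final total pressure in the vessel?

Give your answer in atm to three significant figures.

At constant V, partial pressures at 709 °C are proportional to moles, so apply stoichiometry directly to pressures.
P(Cl2) required for 31.9 atm of H2 = (1/1) × 31.9 = 31.90 atm; available 66.5 atm, so H2 is limiting.
P(Cl2) remaining = 66.5 − (1/1) × 31.9 = 34.60 atm
P(gaseous products) = (2)/1 × 31.9 = 63.80 atm
P_total at 709 °C = 34.60 + 63.80 = 98.40 atm
Scaling to 1010 K: P = 98.40 × 1010/982.15 = 101.2 atm

101 atm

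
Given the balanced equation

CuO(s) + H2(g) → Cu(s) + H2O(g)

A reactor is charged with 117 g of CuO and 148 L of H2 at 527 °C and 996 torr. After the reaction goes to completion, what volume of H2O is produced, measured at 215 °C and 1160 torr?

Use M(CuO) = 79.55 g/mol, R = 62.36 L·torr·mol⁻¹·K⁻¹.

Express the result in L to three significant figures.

38.6 L

n(CuO) = 117 / 79.55 = 1.471 mol
n(H2) = PV/RT = (996 × 148) / (62.36 × 800.15) = 2.954 mol
For 1.471 mol CuO, stoichiometry requires (1/1) × 1.471 = 1.471 mol H2; 2.954 mol is available, so CuO is limiting.
n(H2O) = (1/1) × 1.471 = 1.471 mol
V(H2O) = nRT/P = 1.471 × 62.36 × 488.15 / 1160 = 38.60 L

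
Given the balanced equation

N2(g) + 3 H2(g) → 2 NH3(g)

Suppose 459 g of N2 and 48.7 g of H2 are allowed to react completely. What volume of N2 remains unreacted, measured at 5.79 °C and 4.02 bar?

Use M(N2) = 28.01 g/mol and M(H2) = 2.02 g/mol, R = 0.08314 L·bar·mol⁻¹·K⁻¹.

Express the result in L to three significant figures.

n(N2) = 459 / 28.01 = 16.39 mol
n(H2) = 48.7 / 2.02 = 24.11 mol
For 16.39 mol N2, stoichiometry requires (3/1) × 16.39 = 49.17 mol H2; 24.11 mol is available, so H2 is limiting.
n(N2) consumed = (1/3) × 24.11 = 8.037 mol; remaining = 16.39 − 8.037 = 8.353 mol
V(N2) = nRT/P = 8.353 × 0.08314 × 278.94 / 4.02 = 48.19 L

48.2 L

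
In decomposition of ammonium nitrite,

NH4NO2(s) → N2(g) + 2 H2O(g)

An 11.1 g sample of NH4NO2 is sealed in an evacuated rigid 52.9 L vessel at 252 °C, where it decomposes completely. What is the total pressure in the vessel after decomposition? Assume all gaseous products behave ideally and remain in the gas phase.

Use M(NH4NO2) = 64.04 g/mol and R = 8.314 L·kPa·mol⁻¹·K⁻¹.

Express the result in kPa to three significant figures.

n(NH4NO2) = 11.1 / 64.04 = 0.1733 mol
n(gas produced) = (3/1) × 0.1733 = 0.5199 mol
P = nRT/V = 0.5199 × 8.314 × 525.15 / 52.9 = 42.91 kPa

42.9 kPa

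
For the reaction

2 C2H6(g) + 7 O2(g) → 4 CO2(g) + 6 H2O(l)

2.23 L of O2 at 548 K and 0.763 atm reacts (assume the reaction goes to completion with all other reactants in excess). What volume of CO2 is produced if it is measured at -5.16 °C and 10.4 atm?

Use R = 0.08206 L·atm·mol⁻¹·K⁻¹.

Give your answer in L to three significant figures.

n(O2) = PV/RT = (0.763 × 2.23) / (0.08206 × 548) = 0.03784 mol
n(CO2) = (4/7) × 0.03784 = 0.02162 mol
V = nRT/P = 0.02162 × 0.08206 × 267.99 / 10.4 = 0.04572 L

0.0457 L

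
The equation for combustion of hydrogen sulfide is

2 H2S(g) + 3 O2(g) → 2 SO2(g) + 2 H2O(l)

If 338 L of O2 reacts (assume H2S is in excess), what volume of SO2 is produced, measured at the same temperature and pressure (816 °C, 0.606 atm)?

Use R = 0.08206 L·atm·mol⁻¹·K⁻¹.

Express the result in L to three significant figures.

225 L

At constant T and P, gas volumes are in the mole ratio: V(SO2) = (2/3) × 338 = 225.3 L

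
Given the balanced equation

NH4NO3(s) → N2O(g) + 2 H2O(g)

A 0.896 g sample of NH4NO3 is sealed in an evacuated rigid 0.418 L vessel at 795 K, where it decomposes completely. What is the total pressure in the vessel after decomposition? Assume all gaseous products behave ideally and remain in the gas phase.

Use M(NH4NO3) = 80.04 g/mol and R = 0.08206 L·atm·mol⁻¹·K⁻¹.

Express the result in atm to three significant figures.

n(NH4NO3) = 0.896 / 80.04 = 0.01119 mol
n(gas produced) = (3/1) × 0.01119 = 0.03357 mol
P = nRT/V = 0.03357 × 0.08206 × 795 / 0.418 = 5.239 atm

5.24 atm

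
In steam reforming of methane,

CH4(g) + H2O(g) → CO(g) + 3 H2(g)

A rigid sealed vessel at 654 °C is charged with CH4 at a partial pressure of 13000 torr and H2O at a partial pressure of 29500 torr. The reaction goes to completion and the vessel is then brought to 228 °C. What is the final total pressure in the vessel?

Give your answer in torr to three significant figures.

37000 torr

Because the vessel is rigid and T is held at 654 °C, work the stoichiometry in partial pressures (P_i = n_iRT/V).
P(H2O) required for 13000 torr of CH4 = (1/1) × 13000 = 13000 torr; available 29500 torr, so CH4 is limiting.
P(H2O) remaining = 29500 − (1/1) × 13000 = 16500 torr
P(gaseous products) = (1+3)/1 × 13000 = 52000 torr
P_total at 654 °C = 16500 + 52000 = 68500 torr
Scaling to 228 °C: P = 68500 × 501.15/927.15 = 37030 torr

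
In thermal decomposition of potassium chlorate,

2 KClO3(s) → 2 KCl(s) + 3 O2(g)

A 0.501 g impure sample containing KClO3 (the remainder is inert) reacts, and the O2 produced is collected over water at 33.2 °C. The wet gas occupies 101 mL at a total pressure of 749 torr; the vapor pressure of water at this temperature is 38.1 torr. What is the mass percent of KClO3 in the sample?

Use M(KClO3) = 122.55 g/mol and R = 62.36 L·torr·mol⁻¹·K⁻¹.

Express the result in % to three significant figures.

P(O2) = 749 − 38.1 = 710.9 torr
n(O2) = PV/RT = (710.9 × 0.1010) / (62.36 × 306.35) = 0.003758 mol
n(KClO3) = (2/3) × 0.003758 = 0.002505 mol
m(KClO3) = 0.002505 × 122.55 = 0.3070 g
%KClO3 = 0.3070 / 0.501 × 100 = 61.28%

61.3 %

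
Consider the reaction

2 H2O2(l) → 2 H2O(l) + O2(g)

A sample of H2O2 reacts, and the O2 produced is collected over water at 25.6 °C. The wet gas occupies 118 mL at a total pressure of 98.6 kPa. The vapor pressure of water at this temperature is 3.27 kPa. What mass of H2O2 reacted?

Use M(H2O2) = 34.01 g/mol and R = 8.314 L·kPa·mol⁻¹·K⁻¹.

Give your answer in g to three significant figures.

0.308 g

P(O2) = 98.6 − 3.27 = 95.33 kPa
n(O2) = PV/RT = (95.33 × 0.1180) / (8.314 × 298.75) = 0.004529 mol
n(H2O2) = (2/1) × 0.004529 = 0.009058 mol
m(H2O2) = 0.009058 × 34.01 = 0.3081 g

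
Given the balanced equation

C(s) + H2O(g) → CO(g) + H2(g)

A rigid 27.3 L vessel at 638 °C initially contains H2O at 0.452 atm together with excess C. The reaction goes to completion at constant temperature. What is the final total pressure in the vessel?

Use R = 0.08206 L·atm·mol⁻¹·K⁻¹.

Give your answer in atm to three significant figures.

0.904 atm

Since T and V are fixed, P_final/P_initial = n_final/n_initial = 2/1.
P_final = (2/1) × 0.452 = 0.9040 atm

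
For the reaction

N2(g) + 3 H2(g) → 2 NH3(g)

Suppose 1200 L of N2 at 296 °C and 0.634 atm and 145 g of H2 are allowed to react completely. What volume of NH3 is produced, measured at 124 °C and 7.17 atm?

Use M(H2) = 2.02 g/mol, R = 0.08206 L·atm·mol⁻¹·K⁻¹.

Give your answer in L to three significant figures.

148 L

n(N2) = PV/RT = (0.634 × 1200) / (0.08206 × 569.15) = 16.29 mol
n(H2) = 145 / 2.02 = 71.78 mol
For 16.29 mol N2, stoichiometry requires (3/1) × 16.29 = 48.87 mol H2; 71.78 mol is available, so N2 is limiting.
n(NH3) = (2/1) × 16.29 = 32.58 mol
V(NH3) = nRT/P = 32.58 × 0.08206 × 397.15 / 7.17 = 148.1 L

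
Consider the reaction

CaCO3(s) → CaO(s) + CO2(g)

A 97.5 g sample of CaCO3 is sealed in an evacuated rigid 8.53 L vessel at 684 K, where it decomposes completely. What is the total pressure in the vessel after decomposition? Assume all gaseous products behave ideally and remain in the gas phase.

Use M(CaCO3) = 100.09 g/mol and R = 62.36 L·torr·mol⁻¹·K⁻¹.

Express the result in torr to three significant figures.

n(CaCO3) = 97.5 / 100.09 = 0.9741 mol
n(gas produced) = (1/1) × 0.9741 = 0.9741 mol
P = nRT/V = 0.9741 × 62.36 × 684 / 8.53 = 4871 torr

4870 torr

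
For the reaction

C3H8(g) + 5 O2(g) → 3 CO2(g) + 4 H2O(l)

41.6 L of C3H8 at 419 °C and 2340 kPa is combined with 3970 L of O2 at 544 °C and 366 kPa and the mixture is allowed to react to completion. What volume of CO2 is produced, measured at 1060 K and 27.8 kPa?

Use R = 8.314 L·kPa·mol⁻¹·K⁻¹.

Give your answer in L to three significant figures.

16100 L

n(C3H8) = PV/RT = (2340 × 41.6) / (8.314 × 692.15) = 16.92 mol
n(O2) = PV/RT = (366 × 3970) / (8.314 × 817.15) = 213.9 mol
For 16.92 mol C3H8, stoichiometry requires (5/1) × 16.92 = 84.60 mol O2; 213.9 mol is available, so C3H8 is limiting.
n(CO2) = (3/1) × 16.92 = 50.76 mol
V(CO2) = nRT/P = 50.76 × 8.314 × 1060 / 27.8 = 16090 L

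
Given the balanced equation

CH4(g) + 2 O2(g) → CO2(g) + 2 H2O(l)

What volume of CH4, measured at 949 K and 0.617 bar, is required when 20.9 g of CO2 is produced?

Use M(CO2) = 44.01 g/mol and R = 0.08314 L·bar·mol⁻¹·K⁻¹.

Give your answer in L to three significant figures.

60.7 L

n(CO2) = 20.90 / 44.01 = 0.4749 mol
n(CH4) = (1/1) × 0.4749 = 0.4749 mol
V = nRT/P = 0.4749 × 0.08314 × 949 / 0.617 = 60.73 L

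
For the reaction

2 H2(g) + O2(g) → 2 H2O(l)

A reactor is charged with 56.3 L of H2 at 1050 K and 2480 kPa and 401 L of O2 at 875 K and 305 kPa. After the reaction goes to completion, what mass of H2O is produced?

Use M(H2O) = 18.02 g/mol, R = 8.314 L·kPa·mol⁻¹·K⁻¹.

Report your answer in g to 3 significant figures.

288 g

n(H2) = PV/RT = (2480 × 56.3) / (8.314 × 1050) = 15.99 mol
n(O2) = PV/RT = (305 × 401) / (8.314 × 875) = 16.81 mol
For 15.99 mol H2, stoichiometry requires (1/2) × 15.99 = 7.995 mol O2; 16.81 mol is available, so H2 is limiting.
n(H2O) = (2/2) × 15.99 = 15.99 mol
m(H2O) = 15.99 × 18.02 = 288.1 g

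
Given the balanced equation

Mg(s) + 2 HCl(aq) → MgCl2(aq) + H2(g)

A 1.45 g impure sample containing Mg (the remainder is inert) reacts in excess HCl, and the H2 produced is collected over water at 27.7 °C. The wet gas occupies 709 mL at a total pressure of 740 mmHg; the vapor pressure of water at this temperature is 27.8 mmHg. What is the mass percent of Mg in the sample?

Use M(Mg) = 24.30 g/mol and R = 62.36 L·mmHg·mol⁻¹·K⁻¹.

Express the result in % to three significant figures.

P(H2) = 740 − 27.8 = 712.2 mmHg
n(H2) = PV/RT = (712.2 × 0.7090) / (62.36 × 300.85) = 0.02691 mol
n(Mg) = (1/1) × 0.02691 = 0.02691 mol
m(Mg) = 0.02691 × 24.30 = 0.6539 g
%Mg = 0.6539 / 1.45 × 100 = 45.10%

45.1 %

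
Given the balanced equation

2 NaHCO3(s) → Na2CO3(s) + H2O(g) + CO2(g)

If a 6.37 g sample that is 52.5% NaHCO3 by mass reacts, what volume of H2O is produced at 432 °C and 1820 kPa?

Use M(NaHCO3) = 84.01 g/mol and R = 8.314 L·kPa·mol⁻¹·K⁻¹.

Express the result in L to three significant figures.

mass of NaHCO3 = 6.37 × 52.5/100 = 3.344 g
n(NaHCO3) = 3.344 / 84.01 = 0.03980 mol
n(H2O) = (1/2) × 0.03980 = 0.01990 mol
V = nRT/P = 0.01990 × 8.314 × 705.15 / 1820 = 0.06410 L

0.0641 L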